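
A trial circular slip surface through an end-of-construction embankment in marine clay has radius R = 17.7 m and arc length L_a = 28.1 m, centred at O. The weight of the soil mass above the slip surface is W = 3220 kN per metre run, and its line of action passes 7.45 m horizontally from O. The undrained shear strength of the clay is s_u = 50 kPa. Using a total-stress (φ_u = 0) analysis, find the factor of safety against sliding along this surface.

Taking moments about the centre O, the resisting moment is provided by the undrained shear strength acting along the arc:
M_R = s_u·L_a·R = 50·28.10·17.7 = 24868.5 kN·m/m
M_D = W·d = 3220·7.45 = 23989.0 kN·m/m
FS = M_R / M_D = 24868.5 / 23989.0 = 1.037

FS = 1.04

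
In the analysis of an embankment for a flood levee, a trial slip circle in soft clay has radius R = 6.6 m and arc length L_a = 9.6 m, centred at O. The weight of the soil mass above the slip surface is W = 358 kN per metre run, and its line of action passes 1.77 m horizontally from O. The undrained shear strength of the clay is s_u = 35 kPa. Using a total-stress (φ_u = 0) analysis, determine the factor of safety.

Taking moments about the centre O, the resisting moment is provided by the undrained shear strength acting along the arc:
M_R = s_u·L_a·R = 35·9.60·6.6 = 2217.6 kN·m/m
M_D = W·d = 358·1.77 = 633.7 kN·m/m
FS = M_R / M_D = 2217.6 / 633.7 = 3.500

FS = 3.50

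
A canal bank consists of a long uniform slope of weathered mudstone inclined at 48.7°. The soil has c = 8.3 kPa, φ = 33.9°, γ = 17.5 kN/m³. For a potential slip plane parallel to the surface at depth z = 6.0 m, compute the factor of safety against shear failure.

For an infinite slope with a slip plane parallel to the surface (no pore pressure): FS = [c + γz cos²β tanφ] / [γz sinβ cosβ].
γz = 17.5·6.0 = 105.00 kN/m²
Numerator = 8.3 + 105.00·cos²48.7°·tan33.9° = 8.3 + 105.00·0.4356·0.6720 = 39.035 kPa
Denominator = 105.00·sin48.7°·cos48.7° = 105.00·0.7513·0.6600 = 52.063 kPa
FS = 39.035 / 52.063 = 0.750

FS = 0.75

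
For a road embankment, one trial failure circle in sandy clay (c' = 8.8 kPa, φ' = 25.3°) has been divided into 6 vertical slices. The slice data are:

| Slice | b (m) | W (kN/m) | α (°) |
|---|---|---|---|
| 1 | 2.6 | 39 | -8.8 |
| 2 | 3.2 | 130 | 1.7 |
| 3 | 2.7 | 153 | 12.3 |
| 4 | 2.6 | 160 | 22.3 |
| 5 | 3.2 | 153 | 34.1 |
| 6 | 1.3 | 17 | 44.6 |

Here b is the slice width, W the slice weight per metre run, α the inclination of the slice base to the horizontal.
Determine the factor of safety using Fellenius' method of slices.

Ordinary method of slices: FS = Σ[c'·Δl_i + (W_i cosα_i)·tanφ'] / Σ W_i sinα_i, with Δl_i = b_i / cosα_i.
Slice 1: Δl = 2.6/cos(-8.8°) = 2.631 m; N'_1 = 39·cos(-8.8°) = 38.5; c'Δl = 23.15; W sinα = -6.0
Slice 2: Δl = 3.2/cos1.7° = 3.201 m; N'_2 = 130·cos1.7° = 129.9; c'Δl = 28.17; W sinα = 3.9
Slice 3: Δl = 2.7/cos12.3° = 2.763 m; N'_3 = 153·cos12.3° = 149.5; c'Δl = 24.32; W sinα = 32.6
Slice 4: Δl = 2.6/cos22.3° = 2.810 m; N'_4 = 160·cos22.3° = 148.0; c'Δl = 24.73; W sinα = 60.7
Slice 5: Δl = 3.2/cos34.1° = 3.864 m; N'_5 = 153·cos34.1° = 126.7; c'Δl = 34.01; W sinα = 85.8
Slice 6: Δl = 1.3/cos44.6° = 1.826 m; N'_6 = 17·cos44.6° = 12.1; c'Δl = 16.07; W sinα = 11.9
Σc'Δl = 150.4 kN/m; ΣN' = 604.8 kN/m; ΣW sinα = 188.9 kN/m
Resisting = 150.4 + 604.8·tan25.3° = 150.4 + 285.9 = 436.3 kN/m
FS = 436.3 / 188.9 = 2.310

FS = 2.31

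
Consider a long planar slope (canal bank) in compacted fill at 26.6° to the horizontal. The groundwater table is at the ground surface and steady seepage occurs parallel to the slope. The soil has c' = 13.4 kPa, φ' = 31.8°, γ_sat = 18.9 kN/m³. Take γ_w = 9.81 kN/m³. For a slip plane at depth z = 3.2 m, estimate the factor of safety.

FS = 1.15

With seepage parallel to the slope and the water table at the surface, the effective normal stress on the slip plane uses the buoyant unit weight γ' = γ_sat − γ_w while the driving shear stress uses γ_sat:
FS = [c' + γ' z cos²β tanφ'] / [γ_sat z sinβ cosβ]
γ' = 18.9 − 9.81 = 9.09 kN/m³
Numerator = 13.4 + 9.09·3.2·cos²26.6°·tan31.8° = 13.4 + 9.09·3.2·0.7995·0.6200 = 27.819 kPa
Denominator = 18.9·3.2·sin26.6°·cos26.6° = 18.9·3.2·0.4478·0.8942 = 24.214 kPa
FS = 27.819 / 24.214 = 1.149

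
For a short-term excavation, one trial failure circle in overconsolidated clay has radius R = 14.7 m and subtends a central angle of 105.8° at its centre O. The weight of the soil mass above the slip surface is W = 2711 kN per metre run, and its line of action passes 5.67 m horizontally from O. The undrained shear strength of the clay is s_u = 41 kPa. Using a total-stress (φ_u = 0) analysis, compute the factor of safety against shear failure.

FS = 1.06

Taking moments about the centre O, the resisting moment is provided by the undrained shear strength acting along the arc:
Arc length L_a = R·θ = 14.7·(105.8°·π/180) = 14.7·1.8466 = 27.14 m
M_R = s_u·L_a·R = 41·27.14·14.7 = 16359.9 kN·m/m
M_D = W·d = 2711·5.67 = 15371.4 kN·m/m
FS = M_R / M_D = 16359.9 / 15371.4 = 1.064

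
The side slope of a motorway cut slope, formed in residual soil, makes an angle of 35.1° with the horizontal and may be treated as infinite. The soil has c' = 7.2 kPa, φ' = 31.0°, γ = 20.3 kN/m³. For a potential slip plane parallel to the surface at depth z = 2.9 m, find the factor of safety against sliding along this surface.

FS = 1.11

For an infinite slope with a slip plane parallel to the surface (no pore pressure): FS = [c' + γz cos²β tanφ'] / [γz sinβ cosβ].
γz = 20.3·2.9 = 58.87 kN/m²
Numerator = 7.2 + 58.87·cos²35.1°·tan31.0° = 7.2 + 58.87·0.6694·0.6009 = 30.877 kPa
Denominator = 58.87·sin35.1°·cos35.1° = 58.87·0.5750·0.8181 = 27.695 kPa
FS = 30.877 / 27.695 = 1.115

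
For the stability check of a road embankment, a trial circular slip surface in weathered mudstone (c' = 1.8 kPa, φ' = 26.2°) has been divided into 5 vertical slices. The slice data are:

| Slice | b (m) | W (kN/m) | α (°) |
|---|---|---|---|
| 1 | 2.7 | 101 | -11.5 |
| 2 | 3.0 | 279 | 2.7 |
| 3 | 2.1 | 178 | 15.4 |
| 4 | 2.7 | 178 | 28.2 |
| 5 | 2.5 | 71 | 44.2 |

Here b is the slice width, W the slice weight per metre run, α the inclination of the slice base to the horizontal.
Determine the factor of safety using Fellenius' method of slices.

FS = 2.29

Ordinary method of slices: FS = Σ[c'·Δl_i + (W_i cosα_i)·tanφ'] / Σ W_i sinα_i, with Δl_i = b_i / cosα_i.
Slice 1: Δl = 2.7/cos(-11.5°) = 2.755 m; N'_1 = 101·cos(-11.5°) = 99.0; c'Δl = 4.96; W sinα = -20.1
Slice 2: Δl = 3.0/cos2.7° = 3.003 m; N'_2 = 279·cos2.7° = 278.7; c'Δl = 5.41; W sinα = 13.1
Slice 3: Δl = 2.1/cos15.4° = 2.178 m; N'_3 = 178·cos15.4° = 171.6; c'Δl = 3.92; W sinα = 47.3
Slice 4: Δl = 2.7/cos28.2° = 3.064 m; N'_4 = 178·cos28.2° = 156.9; c'Δl = 5.51; W sinα = 84.1
Slice 5: Δl = 2.5/cos44.2° = 3.487 m; N'_5 = 71·cos44.2° = 50.9; c'Δl = 6.28; W sinα = 49.5
Σc'Δl = 26.1 kN/m; ΣN' = 757.0 kN/m; ΣW sinα = 173.9 kN/m
Resisting = 26.1 + 757.0·tan26.2° = 26.1 + 372.5 = 398.6 kN/m
FS = 398.6 / 173.9 = 2.292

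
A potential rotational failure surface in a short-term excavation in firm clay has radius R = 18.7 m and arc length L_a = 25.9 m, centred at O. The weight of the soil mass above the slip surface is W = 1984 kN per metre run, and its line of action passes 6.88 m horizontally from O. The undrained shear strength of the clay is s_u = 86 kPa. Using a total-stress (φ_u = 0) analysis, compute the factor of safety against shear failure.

Taking moments about the centre O, the resisting moment is provided by the undrained shear strength acting along the arc:
M_R = s_u·L_a·R = 86·25.90·18.7 = 41652.4 kN·m/m
M_D = W·d = 1984·6.88 = 13649.9 kN·m/m
FS = M_R / M_D = 41652.4 / 13649.9 = 3.051

FS = 3.05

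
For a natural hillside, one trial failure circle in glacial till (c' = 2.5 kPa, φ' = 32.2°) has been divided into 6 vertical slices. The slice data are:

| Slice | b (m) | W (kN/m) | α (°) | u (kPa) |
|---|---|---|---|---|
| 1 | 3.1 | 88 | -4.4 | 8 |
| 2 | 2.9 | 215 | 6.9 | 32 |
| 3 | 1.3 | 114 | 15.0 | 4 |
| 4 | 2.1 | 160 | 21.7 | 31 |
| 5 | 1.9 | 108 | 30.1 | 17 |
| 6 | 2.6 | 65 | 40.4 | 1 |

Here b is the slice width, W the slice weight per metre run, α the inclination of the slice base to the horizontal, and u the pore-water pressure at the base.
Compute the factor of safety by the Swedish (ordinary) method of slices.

FS = 1.63

Ordinary method of slices: FS = Σ[c'·Δl_i + (W_i cosα_i − u_i·Δl_i)·tanφ'] / Σ W_i sinα_i, with Δl_i = b_i / cosα_i.
Slice 1: Δl = 3.1/cos(-4.4°) = 3.109 m; N'_1 = 88·cos(-4.4°) − 8·3.109 = 62.9; c'Δl = 7.77; W sinα = -6.8
Slice 2: Δl = 2.9/cos6.9° = 2.921 m; N'_2 = 215·cos6.9° − 32·2.921 = 120.0; c'Δl = 7.30; W sinα = 25.8
Slice 3: Δl = 1.3/cos15.0° = 1.346 m; N'_3 = 114·cos15.0° − 4·1.346 = 104.7; c'Δl = 3.36; W sinα = 29.5
Slice 4: Δl = 2.1/cos21.7° = 2.260 m; N'_4 = 160·cos21.7° − 31·2.260 = 78.6; c'Δl = 5.65; W sinα = 59.2
Slice 5: Δl = 1.9/cos30.1° = 2.196 m; N'_5 = 108·cos30.1° − 17·2.196 = 56.1; c'Δl = 5.49; W sinα = 54.2
Slice 6: Δl = 2.6/cos40.4° = 3.414 m; N'_6 = 65·cos40.4° − 1·3.414 = 46.1; c'Δl = 8.54; W sinα = 42.1
Σc'Δl = 38.1 kN/m; ΣN' = 468.3 kN/m; ΣW sinα = 204.0 kN/m
Resisting = 38.1 + 468.3·tan32.2° = 38.1 + 294.9 = 333.1 kN/m
FS = 333.1 / 204.0 = 1.632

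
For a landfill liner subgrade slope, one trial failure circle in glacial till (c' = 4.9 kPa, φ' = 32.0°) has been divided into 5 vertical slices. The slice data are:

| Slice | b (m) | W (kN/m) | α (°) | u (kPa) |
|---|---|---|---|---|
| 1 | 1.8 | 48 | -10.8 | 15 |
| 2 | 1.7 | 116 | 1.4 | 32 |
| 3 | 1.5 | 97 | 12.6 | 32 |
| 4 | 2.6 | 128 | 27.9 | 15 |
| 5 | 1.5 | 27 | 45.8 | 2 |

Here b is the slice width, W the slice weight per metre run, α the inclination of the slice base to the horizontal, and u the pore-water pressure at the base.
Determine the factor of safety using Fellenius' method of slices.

Ordinary method of slices: FS = Σ[c'·Δl_i + (W_i cosα_i − u_i·Δl_i)·tanφ'] / Σ W_i sinα_i, with Δl_i = b_i / cosα_i.
Slice 1: Δl = 1.8/cos(-10.8°) = 1.832 m; N'_1 = 48·cos(-10.8°) − 15·1.832 = 19.7; c'Δl = 8.98; W sinα = -9.0
Slice 2: Δl = 1.7/cos1.4° = 1.701 m; N'_2 = 116·cos1.4° − 32·1.701 = 61.5; c'Δl = 8.33; W sinα = 2.8
Slice 3: Δl = 1.5/cos12.6° = 1.537 m; N'_3 = 97·cos12.6° − 32·1.537 = 45.5; c'Δl = 7.53; W sinα = 21.2
Slice 4: Δl = 2.6/cos27.9° = 2.942 m; N'_4 = 128·cos27.9° − 15·2.942 = 69.0; c'Δl = 14.42; W sinα = 59.9
Slice 5: Δl = 1.5/cos45.8° = 2.152 m; N'_5 = 27·cos45.8° − 2·2.152 = 14.5; c'Δl = 10.54; W sinα = 19.4
Σc'Δl = 49.8 kN/m; ΣN' = 210.2 kN/m; ΣW sinα = 94.3 kN/m
Resisting = 49.8 + 210.2·tan32.0° = 49.8 + 131.4 = 181.2 kN/m
FS = 181.2 / 94.3 = 1.922

FS = 1.92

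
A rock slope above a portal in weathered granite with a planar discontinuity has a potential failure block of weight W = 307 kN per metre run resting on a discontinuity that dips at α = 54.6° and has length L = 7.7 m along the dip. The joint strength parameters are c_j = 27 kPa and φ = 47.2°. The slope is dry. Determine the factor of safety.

Resolving the block weight along and normal to the plane and applying the Mohr–Coulomb strength on the joint:
N' = W cosα = 307·cos54.6° = 177.8 kN/m
Driving force T = W sinα = 307·sin54.6° = 250.2 kN/m
Resisting force R = c_j·L + N'·tanφ = 27·7.7 + 177.8·tan47.2° = 207.9 + 192.0 = 399.9 kN/m
FS = R / T = 399.9 / 250.2 = 1.598

FS = 1.60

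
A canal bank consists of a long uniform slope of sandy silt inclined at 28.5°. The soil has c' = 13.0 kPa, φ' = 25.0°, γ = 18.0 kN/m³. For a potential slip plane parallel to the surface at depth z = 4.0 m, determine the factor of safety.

FS = 1.29

For an infinite slope with a slip plane parallel to the surface (no pore pressure): FS = [c' + γz cos²β tanφ'] / [γz sinβ cosβ].
γz = 18.0·4.0 = 72.00 kN/m²
Numerator = 13.0 + 72.00·cos²28.5°·tan25.0° = 13.0 + 72.00·0.7723·0.4663 = 38.930 kPa
Denominator = 72.00·sin28.5°·cos28.5° = 72.00·0.4772·0.8788 = 30.192 kPa
FS = 38.930 / 30.192 = 1.289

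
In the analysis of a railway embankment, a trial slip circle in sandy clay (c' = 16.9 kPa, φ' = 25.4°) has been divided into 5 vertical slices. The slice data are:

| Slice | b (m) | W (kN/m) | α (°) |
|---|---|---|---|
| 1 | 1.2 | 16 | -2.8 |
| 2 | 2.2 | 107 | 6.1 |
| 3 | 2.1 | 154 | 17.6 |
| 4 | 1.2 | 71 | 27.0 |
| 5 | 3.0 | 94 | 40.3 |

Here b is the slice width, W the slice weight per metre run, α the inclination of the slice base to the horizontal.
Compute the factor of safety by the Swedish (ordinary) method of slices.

FS = 2.50

Ordinary method of slices: FS = Σ[c'·Δl_i + (W_i cosα_i)·tanφ'] / Σ W_i sinα_i, with Δl_i = b_i / cosα_i.
Slice 1: Δl = 1.2/cos(-2.8°) = 1.201 m; N'_1 = 16·cos(-2.8°) = 16.0; c'Δl = 20.30; W sinα = -0.8
Slice 2: Δl = 2.2/cos6.1° = 2.213 m; N'_2 = 107·cos6.1° = 106.4; c'Δl = 37.39; W sinα = 11.4
Slice 3: Δl = 2.1/cos17.6° = 2.203 m; N'_3 = 154·cos17.6° = 146.8; c'Δl = 37.23; W sinα = 46.6
Slice 4: Δl = 1.2/cos27.0° = 1.347 m; N'_4 = 71·cos27.0° = 63.3; c'Δl = 22.76; W sinα = 32.2
Slice 5: Δl = 3.0/cos40.3° = 3.934 m; N'_5 = 94·cos40.3° = 71.7; c'Δl = 66.48; W sinα = 60.8
Σc'Δl = 184.2 kN/m; ΣN' = 404.1 kN/m; ΣW sinα = 150.2 kN/m
Resisting = 184.2 + 404.1·tan25.4° = 184.2 + 191.9 = 376.1 kN/m
FS = 376.1 / 150.2 = 2.504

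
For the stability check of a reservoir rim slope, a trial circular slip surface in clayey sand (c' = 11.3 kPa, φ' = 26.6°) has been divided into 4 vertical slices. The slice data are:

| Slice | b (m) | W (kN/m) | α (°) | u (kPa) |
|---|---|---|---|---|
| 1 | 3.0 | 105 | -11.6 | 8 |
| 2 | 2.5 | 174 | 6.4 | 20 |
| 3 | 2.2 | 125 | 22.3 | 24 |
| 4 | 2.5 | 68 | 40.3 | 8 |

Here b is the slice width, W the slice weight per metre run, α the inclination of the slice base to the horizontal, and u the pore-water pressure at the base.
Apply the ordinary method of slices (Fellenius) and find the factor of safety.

Ordinary method of slices: FS = Σ[c'·Δl_i + (W_i cosα_i − u_i·Δl_i)·tanφ'] / Σ W_i sinα_i, with Δl_i = b_i / cosα_i.
Slice 1: Δl = 3.0/cos(-11.6°) = 3.063 m; N'_1 = 105·cos(-11.6°) − 8·3.063 = 78.4; c'Δl = 34.61; W sinα = -21.1
Slice 2: Δl = 2.5/cos6.4° = 2.516 m; N'_2 = 174·cos6.4° − 20·2.516 = 122.6; c'Δl = 28.43; W sinα = 19.4
Slice 3: Δl = 2.2/cos22.3° = 2.378 m; N'_3 = 125·cos22.3° − 24·2.378 = 58.6; c'Δl = 26.87; W sinα = 47.4
Slice 4: Δl = 2.5/cos40.3° = 3.278 m; N'_4 = 68·cos40.3° − 8·3.278 = 25.6; c'Δl = 37.04; W sinα = 44.0
Σc'Δl = 126.9 kN/m; ΣN' = 285.2 kN/m; ΣW sinα = 89.7 kN/m
Resisting = 126.9 + 285.2·tan26.6° = 126.9 + 142.8 = 269.8 kN/m
FS = 269.8 / 89.7 = 3.007

FS = 3.01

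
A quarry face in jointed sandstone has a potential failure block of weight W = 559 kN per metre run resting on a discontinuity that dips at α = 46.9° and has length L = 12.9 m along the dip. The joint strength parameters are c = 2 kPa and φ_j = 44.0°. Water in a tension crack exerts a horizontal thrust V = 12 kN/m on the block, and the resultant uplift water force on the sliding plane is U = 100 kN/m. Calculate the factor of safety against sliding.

Resolving the block weight along and normal to the plane and applying the Mohr–Coulomb strength on the joint:
N' = W cosα − U − V sinα = 559·cos46.9° − 100 − 12·sin46.9° = 273.2 kN/m
Driving force T = W sinα + V cosα = 559·sin46.9° + 12·cos46.9° = 416.4 kN/m
Resisting force R = c·L + N'·tanφ_j = 2·12.9 + 273.2·tan44.0° = 25.8 + 263.8 = 289.6 kN/m
FS = R / T = 289.6 / 416.4 = 0.696

FS = 0.70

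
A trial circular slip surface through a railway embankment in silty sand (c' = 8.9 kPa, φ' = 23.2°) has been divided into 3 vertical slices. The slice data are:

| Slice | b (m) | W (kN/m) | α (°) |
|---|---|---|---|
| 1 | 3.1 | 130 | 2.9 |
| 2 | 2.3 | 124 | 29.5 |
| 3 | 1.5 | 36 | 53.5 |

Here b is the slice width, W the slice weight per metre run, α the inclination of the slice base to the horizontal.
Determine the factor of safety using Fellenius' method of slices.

Ordinary method of slices: FS = Σ[c'·Δl_i + (W_i cosα_i)·tanφ'] / Σ W_i sinα_i, with Δl_i = b_i / cosα_i.
Slice 1: Δl = 3.1/cos2.9° = 3.104 m; N'_1 = 130·cos2.9° = 129.8; c'Δl = 27.63; W sinα = 6.6
Slice 2: Δl = 2.3/cos29.5° = 2.643 m; N'_2 = 124·cos29.5° = 107.9; c'Δl = 23.52; W sinα = 61.1
Slice 3: Δl = 1.5/cos53.5° = 2.522 m; N'_3 = 36·cos53.5° = 21.4; c'Δl = 22.44; W sinα = 28.9
Σc'Δl = 73.6 kN/m; ΣN' = 259.2 kN/m; ΣW sinα = 96.6 kN/m
Resisting = 73.6 + 259.2·tan23.2° = 73.6 + 111.1 = 184.7 kN/m
FS = 184.7 / 96.6 = 1.912

FS = 1.91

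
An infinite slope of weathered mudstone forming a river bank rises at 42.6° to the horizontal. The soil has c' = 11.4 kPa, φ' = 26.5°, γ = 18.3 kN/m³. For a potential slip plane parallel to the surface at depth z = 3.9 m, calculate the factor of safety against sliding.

FS = 0.86

For an infinite slope with a slip plane parallel to the surface (no pore pressure): FS = [c' + γz cos²β tanφ'] / [γz sinβ cosβ].
γz = 18.3·3.9 = 71.37 kN/m²
Numerator = 11.4 + 71.37·cos²42.6°·tan26.5° = 11.4 + 71.37·0.5418·0.4986 = 30.681 kPa
Denominator = 71.37·sin42.6°·cos42.6° = 71.37·0.6769·0.7361 = 35.560 kPa
FS = 30.681 / 35.560 = 0.863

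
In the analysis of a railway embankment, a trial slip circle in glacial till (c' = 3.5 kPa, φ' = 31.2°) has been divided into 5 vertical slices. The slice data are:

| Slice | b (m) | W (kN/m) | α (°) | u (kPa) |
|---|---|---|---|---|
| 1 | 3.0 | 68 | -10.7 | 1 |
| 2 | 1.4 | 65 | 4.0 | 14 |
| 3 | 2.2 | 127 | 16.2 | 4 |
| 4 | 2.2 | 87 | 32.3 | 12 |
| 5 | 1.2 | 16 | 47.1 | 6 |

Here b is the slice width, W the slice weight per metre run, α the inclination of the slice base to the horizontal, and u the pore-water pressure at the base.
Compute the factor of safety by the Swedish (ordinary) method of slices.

FS = 2.33

Ordinary method of slices: FS = Σ[c'·Δl_i + (W_i cosα_i − u_i·Δl_i)·tanφ'] / Σ W_i sinα_i, with Δl_i = b_i / cosα_i.
Slice 1: Δl = 3.0/cos(-10.7°) = 3.053 m; N'_1 = 68·cos(-10.7°) − 1·3.053 = 63.8; c'Δl = 10.69; W sinα = -12.6
Slice 2: Δl = 1.4/cos4.0° = 1.403 m; N'_2 = 65·cos4.0° − 14·1.403 = 45.2; c'Δl = 4.91; W sinα = 4.5
Slice 3: Δl = 2.2/cos16.2° = 2.291 m; N'_3 = 127·cos16.2° − 4·2.291 = 112.8; c'Δl = 8.02; W sinα = 35.4
Slice 4: Δl = 2.2/cos32.3° = 2.603 m; N'_4 = 87·cos32.3° − 12·2.603 = 42.3; c'Δl = 9.11; W sinα = 46.5
Slice 5: Δl = 1.2/cos47.1° = 1.763 m; N'_5 = 16·cos47.1° − 6·1.763 = 0.3; c'Δl = 6.17; W sinα = 11.7
Σc'Δl = 38.9 kN/m; ΣN' = 264.4 kN/m; ΣW sinα = 85.6 kN/m
Resisting = 38.9 + 264.4·tan31.2° = 38.9 + 160.1 = 199.0 kN/m
FS = 199.0 / 85.6 = 2.326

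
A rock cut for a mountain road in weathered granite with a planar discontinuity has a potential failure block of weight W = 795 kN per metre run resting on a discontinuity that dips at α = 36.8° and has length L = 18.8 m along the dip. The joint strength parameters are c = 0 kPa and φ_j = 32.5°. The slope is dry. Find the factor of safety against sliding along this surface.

Resolving the block weight along and normal to the plane and applying the Mohr–Coulomb strength on the joint:
N' = W cosα = 795·cos36.8° = 636.6 kN/m
Driving force T = W sinα = 795·sin36.8° = 476.2 kN/m
Resisting force R = c·L + N'·tanφ_j = 0·18.8 + 636.6·tan32.5° = 0.0 + 405.5 = 405.5 kN/m
FS = R / T = 405.5 / 476.2 = 0.852

FS = 0.85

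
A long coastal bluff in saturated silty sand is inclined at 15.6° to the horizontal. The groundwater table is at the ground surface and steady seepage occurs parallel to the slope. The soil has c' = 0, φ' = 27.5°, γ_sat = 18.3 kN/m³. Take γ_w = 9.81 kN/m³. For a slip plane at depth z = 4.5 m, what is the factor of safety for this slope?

With seepage parallel to the slope and the water table at the surface, the effective normal stress on the slip plane uses the buoyant unit weight γ' = γ_sat − γ_w while the driving shear stress uses γ_sat:
FS = [c' + γ' z cos²β tanφ'] / [γ_sat z sinβ cosβ]
(For c' = 0 this reduces to FS = (γ'/γ_sat)·tanφ'/tanβ.)
γ' = 18.3 − 9.81 = 8.49 kN/m³
Numerator = 0.0 + 8.49·4.5·cos²15.6°·tan27.5° = 0.0 + 8.49·4.5·0.9277·0.5206 = 18.450 kPa
Denominator = 18.3·4.5·sin15.6°·cos15.6° = 18.3·4.5·0.2689·0.9632 = 21.330 kPa
FS = 18.450 / 21.330 = 0.865

FS = 0.86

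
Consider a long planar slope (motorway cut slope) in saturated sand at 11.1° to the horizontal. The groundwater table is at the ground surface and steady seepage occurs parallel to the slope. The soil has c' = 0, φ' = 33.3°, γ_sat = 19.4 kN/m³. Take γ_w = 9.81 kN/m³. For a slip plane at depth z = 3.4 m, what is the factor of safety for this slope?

FS = 1.66

With seepage parallel to the slope and the water table at the surface, the effective normal stress on the slip plane uses the buoyant unit weight γ' = γ_sat − γ_w while the driving shear stress uses γ_sat:
FS = [c' + γ' z cos²β tanφ'] / [γ_sat z sinβ cosβ]
(For c' = 0 this reduces to FS = (γ'/γ_sat)·tanφ'/tanβ.)
γ' = 19.4 − 9.81 = 9.59 kN/m³
Numerator = 0.0 + 9.59·3.4·cos²11.1°·tan33.3° = 0.0 + 9.59·3.4·0.9629·0.6569 = 20.624 kPa
Denominator = 19.4·3.4·sin11.1°·cos11.1° = 19.4·3.4·0.1925·0.9813 = 12.461 kPa
FS = 20.624 / 12.461 = 1.655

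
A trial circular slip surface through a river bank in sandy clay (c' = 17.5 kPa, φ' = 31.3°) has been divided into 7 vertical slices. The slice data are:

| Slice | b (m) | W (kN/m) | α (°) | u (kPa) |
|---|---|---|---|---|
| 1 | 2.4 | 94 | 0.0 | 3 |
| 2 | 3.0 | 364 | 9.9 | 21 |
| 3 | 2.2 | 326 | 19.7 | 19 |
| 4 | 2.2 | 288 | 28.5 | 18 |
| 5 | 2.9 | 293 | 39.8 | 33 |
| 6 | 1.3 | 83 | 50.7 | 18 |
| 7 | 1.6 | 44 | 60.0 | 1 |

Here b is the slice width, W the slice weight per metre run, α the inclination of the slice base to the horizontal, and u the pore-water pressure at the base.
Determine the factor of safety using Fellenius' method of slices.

FS = 1.56

Ordinary method of slices: FS = Σ[c'·Δl_i + (W_i cosα_i − u_i·Δl_i)·tanφ'] / Σ W_i sinα_i, with Δl_i = b_i / cosα_i.
Slice 1: Δl = 2.4/cos0.0° = 2.400 m; N'_1 = 94·cos0.0° − 3·2.400 = 86.8; c'Δl = 42.00; W sinα = 0.0
Slice 2: Δl = 3.0/cos9.9° = 3.045 m; N'_2 = 364·cos9.9° − 21·3.045 = 294.6; c'Δl = 53.29; W sinα = 62.6
Slice 3: Δl = 2.2/cos19.7° = 2.337 m; N'_3 = 326·cos19.7° − 19·2.337 = 262.5; c'Δl = 40.89; W sinα = 109.9
Slice 4: Δl = 2.2/cos28.5° = 2.503 m; N'_4 = 288·cos28.5° − 18·2.503 = 208.0; c'Δl = 43.81; W sinα = 137.4
Slice 5: Δl = 2.9/cos39.8° = 3.775 m; N'_5 = 293·cos39.8° − 33·3.775 = 100.5; c'Δl = 66.06; W sinα = 187.6
Slice 6: Δl = 1.3/cos50.7° = 2.052 m; N'_6 = 83·cos50.7° − 18·2.052 = 15.6; c'Δl = 35.92; W sinα = 64.2
Slice 7: Δl = 1.6/cos60.0° = 3.200 m; N'_7 = 44·cos60.0° − 1·3.200 = 18.8; c'Δl = 56.00; W sinα = 38.1
Σc'Δl = 338.0 kN/m; ΣN' = 987.0 kN/m; ΣW sinα = 599.8 kN/m
Resisting = 338.0 + 987.0·tan31.3° = 338.0 + 600.1 = 938.0 kN/m
FS = 938.0 / 599.8 = 1.564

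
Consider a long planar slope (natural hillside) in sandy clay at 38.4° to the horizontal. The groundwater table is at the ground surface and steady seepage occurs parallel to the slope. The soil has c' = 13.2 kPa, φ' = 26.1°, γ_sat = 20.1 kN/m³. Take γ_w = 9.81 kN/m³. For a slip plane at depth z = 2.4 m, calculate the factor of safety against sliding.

FS = 0.88

With seepage parallel to the slope and the water table at the surface, the effective normal stress on the slip plane uses the buoyant unit weight γ' = γ_sat − γ_w while the driving shear stress uses γ_sat:
FS = [c' + γ' z cos²β tanφ'] / [γ_sat z sinβ cosβ]
γ' = 20.1 − 9.81 = 10.29 kN/m³
Numerator = 13.2 + 10.29·2.4·cos²38.4°·tan26.1° = 13.2 + 10.29·2.4·0.6142·0.4899 = 20.631 kPa
Denominator = 20.1·2.4·sin38.4°·cos38.4° = 20.1·2.4·0.6211·0.7837 = 23.483 kPa
FS = 20.631 / 23.483 = 0.879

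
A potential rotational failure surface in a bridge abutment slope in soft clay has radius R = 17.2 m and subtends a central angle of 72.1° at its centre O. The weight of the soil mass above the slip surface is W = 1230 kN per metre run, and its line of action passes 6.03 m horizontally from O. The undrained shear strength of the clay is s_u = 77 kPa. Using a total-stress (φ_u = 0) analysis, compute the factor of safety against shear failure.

Taking moments about the centre O, the resisting moment is provided by the undrained shear strength acting along the arc:
Arc length L_a = R·θ = 17.2·(72.1°·π/180) = 17.2·1.2584 = 21.64 m
M_R = s_u·L_a·R = 77·21.64·17.2 = 28665.5 kN·m/m
M_D = W·d = 1230·6.03 = 7416.9 kN·m/m
FS = M_R / M_D = 28665.5 / 7416.9 = 3.865

FS = 3.86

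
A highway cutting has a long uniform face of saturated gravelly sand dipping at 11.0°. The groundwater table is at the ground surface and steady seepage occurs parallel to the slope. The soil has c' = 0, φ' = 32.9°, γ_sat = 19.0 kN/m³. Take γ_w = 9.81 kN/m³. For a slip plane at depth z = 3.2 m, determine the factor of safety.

With seepage parallel to the slope and the water table at the surface, the effective normal stress on the slip plane uses the buoyant unit weight γ' = γ_sat − γ_w while the driving shear stress uses γ_sat:
FS = [c' + γ' z cos²β tanφ'] / [γ_sat z sinβ cosβ]
(For c' = 0 this reduces to FS = (γ'/γ_sat)·tanφ'/tanβ.)
γ' = 19.0 − 9.81 = 9.19 kN/m³
Numerator = 0.0 + 9.19·3.2·cos²11.0°·tan32.9° = 0.0 + 9.19·3.2·0.9636·0.6469 = 18.332 kPa
Denominator = 19.0·3.2·sin11.0°·cos11.0° = 19.0·3.2·0.1908·0.9816 = 11.388 kPa
FS = 18.332 / 11.388 = 1.610

FS = 1.61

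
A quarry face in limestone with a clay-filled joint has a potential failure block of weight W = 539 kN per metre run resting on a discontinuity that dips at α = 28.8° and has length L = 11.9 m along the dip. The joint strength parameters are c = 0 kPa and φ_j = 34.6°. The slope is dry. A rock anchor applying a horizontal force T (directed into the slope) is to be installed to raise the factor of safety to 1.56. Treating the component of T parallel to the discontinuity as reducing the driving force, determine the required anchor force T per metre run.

T = 47 kN/m

Resolving forces along and normal to the sliding plane, with the horizontal anchor force T adding T·sinα to the effective normal force and T·cosα acting up the plane against the driving force:
FS = [cL + (W cosα + T sinα) tanφ_j] / [W sinα − T cosα]
Without the anchor: N' = 472.3 kN/m, driving T_d = 259.7 kN/m, resisting R = 0·11.9 + 472.3·tan34.6° = 325.8 kN/m, FS = 1.25.
Setting FS = 1.56 and solving for T:
1.56·(259.7 − T cos28.8°) = 325.8 + T sin28.8°·tan34.6°
T·(sin28.8°·tan34.6° + 1.56·cos28.8°) = 1.56·259.7 − 325.8
T·(0.4818·0.6899 + 1.56·0.8763) = 405.1 − 325.8 = 79.2
T·1.6994 = 79.2
T = 46.6 kN/m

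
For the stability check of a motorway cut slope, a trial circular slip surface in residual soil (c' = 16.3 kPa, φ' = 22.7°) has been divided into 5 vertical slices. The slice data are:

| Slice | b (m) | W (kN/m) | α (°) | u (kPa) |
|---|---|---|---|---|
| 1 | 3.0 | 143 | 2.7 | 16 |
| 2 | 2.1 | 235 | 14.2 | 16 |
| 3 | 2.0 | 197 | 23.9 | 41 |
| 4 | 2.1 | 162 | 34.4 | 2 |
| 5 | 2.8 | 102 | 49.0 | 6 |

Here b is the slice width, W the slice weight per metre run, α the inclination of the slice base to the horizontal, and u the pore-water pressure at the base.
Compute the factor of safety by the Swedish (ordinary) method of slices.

Ordinary method of slices: FS = Σ[c'·Δl_i + (W_i cosα_i − u_i·Δl_i)·tanφ'] / Σ W_i sinα_i, with Δl_i = b_i / cosα_i.
Slice 1: Δl = 3.0/cos2.7° = 3.003 m; N'_1 = 143·cos2.7° − 16·3.003 = 94.8; c'Δl = 48.95; W sinα = 6.7
Slice 2: Δl = 2.1/cos14.2° = 2.166 m; N'_2 = 235·cos14.2° − 16·2.166 = 193.2; c'Δl = 35.31; W sinα = 57.6
Slice 3: Δl = 2.0/cos23.9° = 2.188 m; N'_3 = 197·cos23.9° − 41·2.188 = 90.4; c'Δl = 35.66; W sinα = 79.8
Slice 4: Δl = 2.1/cos34.4° = 2.545 m; N'_4 = 162·cos34.4° − 2·2.545 = 128.6; c'Δl = 41.49; W sinα = 91.5
Slice 5: Δl = 2.8/cos49.0° = 4.268 m; N'_5 = 102·cos49.0° − 6·4.268 = 41.3; c'Δl = 69.57; W sinα = 77.0
Σc'Δl = 231.0 kN/m; ΣN' = 548.3 kN/m; ΣW sinα = 312.7 kN/m
Resisting = 231.0 + 548.3·tan22.7° = 231.0 + 229.3 = 460.3 kN/m
FS = 460.3 / 312.7 = 1.472

FS = 1.47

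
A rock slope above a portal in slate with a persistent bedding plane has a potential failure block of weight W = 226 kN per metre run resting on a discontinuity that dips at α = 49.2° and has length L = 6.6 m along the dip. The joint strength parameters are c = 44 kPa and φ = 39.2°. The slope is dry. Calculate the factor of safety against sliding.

Resolving the block weight along and normal to the plane and applying the Mohr–Coulomb strength on the joint:
N' = W cosα = 226·cos49.2° = 147.7 kN/m
Driving force T = W sinα = 226·sin49.2° = 171.1 kN/m
Resisting force R = c·L + N'·tanφ = 44·6.6 + 147.7·tan39.2° = 290.4 + 120.4 = 410.8 kN/m
FS = R / T = 410.8 / 171.1 = 2.401

FS = 2.40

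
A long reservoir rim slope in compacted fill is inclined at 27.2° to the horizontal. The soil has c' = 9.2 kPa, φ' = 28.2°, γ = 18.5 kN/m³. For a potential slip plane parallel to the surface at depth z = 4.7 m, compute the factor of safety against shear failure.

For an infinite slope with a slip plane parallel to the surface (no pore pressure): FS = [c' + γz cos²β tanφ'] / [γz sinβ cosβ].
γz = 18.5·4.7 = 86.95 kN/m²
Numerator = 9.2 + 86.95·cos²27.2°·tan28.2° = 9.2 + 86.95·0.7911·0.5362 = 46.081 kPa
Denominator = 86.95·sin27.2°·cos27.2° = 86.95·0.4571·0.8894 = 35.350 kPa
FS = 46.081 / 35.350 = 1.304

FS = 1.30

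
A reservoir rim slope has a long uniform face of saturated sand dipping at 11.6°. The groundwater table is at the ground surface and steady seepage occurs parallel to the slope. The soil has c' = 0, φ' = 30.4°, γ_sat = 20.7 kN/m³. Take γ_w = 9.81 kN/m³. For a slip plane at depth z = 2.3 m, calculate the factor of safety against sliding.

FS = 1.50

With seepage parallel to the slope and the water table at the surface, the effective normal stress on the slip plane uses the buoyant unit weight γ' = γ_sat − γ_w while the driving shear stress uses γ_sat:
FS = [c' + γ' z cos²β tanφ'] / [γ_sat z sinβ cosβ]
(For c' = 0 this reduces to FS = (γ'/γ_sat)·tanφ'/tanβ.)
γ' = 20.7 − 9.81 = 10.89 kN/m³
Numerator = 0.0 + 10.89·2.3·cos²11.6°·tan30.4° = 0.0 + 10.89·2.3·0.9596·0.5867 = 14.101 kPa
Denominator = 20.7·2.3·sin11.6°·cos11.6° = 20.7·2.3·0.2011·0.9796 = 9.378 kPa
FS = 14.101 / 9.378 = 1.504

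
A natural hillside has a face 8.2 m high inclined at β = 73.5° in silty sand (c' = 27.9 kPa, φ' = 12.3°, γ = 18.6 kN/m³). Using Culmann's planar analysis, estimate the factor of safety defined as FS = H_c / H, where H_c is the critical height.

H_c = (4c'/γ) · sinβ cosφ' / [1 − cos(β − φ')]
    = (4·27.9/18.6) · sin73.5°·cos12.3° / [1 − cos61.2°]
    = 6.000 · 0.9368 / 0.5182 = 10.85 m
FS = H_c / H = 10.85 / 8.2 = 1.323

FS = 1.32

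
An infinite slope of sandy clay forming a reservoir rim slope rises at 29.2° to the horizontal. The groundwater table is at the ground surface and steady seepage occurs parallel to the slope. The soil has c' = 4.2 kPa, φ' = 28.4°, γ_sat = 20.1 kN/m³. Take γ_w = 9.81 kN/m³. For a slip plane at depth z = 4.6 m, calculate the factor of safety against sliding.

With seepage parallel to the slope and the water table at the surface, the effective normal stress on the slip plane uses the buoyant unit weight γ' = γ_sat − γ_w while the driving shear stress uses γ_sat:
FS = [c' + γ' z cos²β tanφ'] / [γ_sat z sinβ cosβ]
γ' = 20.1 − 9.81 = 10.29 kN/m³
Numerator = 4.2 + 10.29·4.6·cos²29.2°·tan28.4° = 4.2 + 10.29·4.6·0.7620·0.5407 = 23.702 kPa
Denominator = 20.1·4.6·sin29.2°·cos29.2° = 20.1·4.6·0.4879·0.8729 = 39.375 kPa
FS = 23.702 / 39.375 = 0.602

FS = 0.60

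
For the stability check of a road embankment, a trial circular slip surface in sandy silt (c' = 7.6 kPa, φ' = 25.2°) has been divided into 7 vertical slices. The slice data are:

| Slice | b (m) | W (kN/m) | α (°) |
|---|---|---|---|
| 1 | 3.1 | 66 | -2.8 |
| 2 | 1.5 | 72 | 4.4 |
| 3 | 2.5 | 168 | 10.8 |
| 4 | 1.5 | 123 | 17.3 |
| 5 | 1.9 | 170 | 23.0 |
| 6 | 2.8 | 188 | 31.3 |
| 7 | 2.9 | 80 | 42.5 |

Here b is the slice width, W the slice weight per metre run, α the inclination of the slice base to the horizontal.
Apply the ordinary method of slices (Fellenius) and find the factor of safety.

Ordinary method of slices: FS = Σ[c'·Δl_i + (W_i cosα_i)·tanφ'] / Σ W_i sinα_i, with Δl_i = b_i / cosα_i.
Slice 1: Δl = 3.1/cos(-2.8°) = 3.104 m; N'_1 = 66·cos(-2.8°) = 65.9; c'Δl = 23.59; W sinα = -3.2
Slice 2: Δl = 1.5/cos4.4° = 1.504 m; N'_2 = 72·cos4.4° = 71.8; c'Δl = 11.43; W sinα = 5.5
Slice 3: Δl = 2.5/cos10.8° = 2.545 m; N'_3 = 168·cos10.8° = 165.0; c'Δl = 19.34; W sinα = 31.5
Slice 4: Δl = 1.5/cos17.3° = 1.571 m; N'_4 = 123·cos17.3° = 117.4; c'Δl = 11.94; W sinα = 36.6
Slice 5: Δl = 1.9/cos23.0° = 2.064 m; N'_5 = 170·cos23.0° = 156.5; c'Δl = 15.69; W sinα = 66.4
Slice 6: Δl = 2.8/cos31.3° = 3.277 m; N'_6 = 188·cos31.3° = 160.6; c'Δl = 24.90; W sinα = 97.7
Slice 7: Δl = 2.9/cos42.5° = 3.933 m; N'_7 = 80·cos42.5° = 59.0; c'Δl = 29.89; W sinα = 54.0
Σc'Δl = 136.8 kN/m; ΣN' = 796.3 kN/m; ΣW sinα = 288.5 kN/m
Resisting = 136.8 + 796.3·tan25.2° = 136.8 + 374.7 = 511.5 kN/m
FS = 511.5 / 288.5 = 1.773

FS = 1.77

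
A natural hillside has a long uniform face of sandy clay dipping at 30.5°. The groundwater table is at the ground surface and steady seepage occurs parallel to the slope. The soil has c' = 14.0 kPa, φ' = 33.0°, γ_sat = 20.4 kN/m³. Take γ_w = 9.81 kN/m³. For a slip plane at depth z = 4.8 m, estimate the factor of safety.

With seepage parallel to the slope and the water table at the surface, the effective normal stress on the slip plane uses the buoyant unit weight γ' = γ_sat − γ_w while the driving shear stress uses γ_sat:
FS = [c' + γ' z cos²β tanφ'] / [γ_sat z sinβ cosβ]
γ' = 20.4 − 9.81 = 10.59 kN/m³
Numerator = 14.0 + 10.59·4.8·cos²30.5°·tan33.0° = 14.0 + 10.59·4.8·0.7424·0.6494 = 38.507 kPa
Denominator = 20.4·4.8·sin30.5°·cos30.5° = 20.4·4.8·0.5075·0.8616 = 42.821 kPa
FS = 38.507 / 42.821 = 0.899

FS = 0.90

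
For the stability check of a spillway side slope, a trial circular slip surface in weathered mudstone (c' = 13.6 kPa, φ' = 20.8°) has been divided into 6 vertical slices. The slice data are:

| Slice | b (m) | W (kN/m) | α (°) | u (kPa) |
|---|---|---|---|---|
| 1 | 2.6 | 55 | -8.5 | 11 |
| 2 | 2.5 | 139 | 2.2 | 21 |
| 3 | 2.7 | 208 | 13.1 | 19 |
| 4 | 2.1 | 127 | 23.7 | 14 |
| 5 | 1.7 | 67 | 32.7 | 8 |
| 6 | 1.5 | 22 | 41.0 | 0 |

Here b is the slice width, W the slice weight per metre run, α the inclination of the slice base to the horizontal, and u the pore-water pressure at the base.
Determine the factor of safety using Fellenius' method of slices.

FS = 2.37

Ordinary method of slices: FS = Σ[c'·Δl_i + (W_i cosα_i − u_i·Δl_i)·tanφ'] / Σ W_i sinα_i, with Δl_i = b_i / cosα_i.
Slice 1: Δl = 2.6/cos(-8.5°) = 2.629 m; N'_1 = 55·cos(-8.5°) − 11·2.629 = 25.5; c'Δl = 35.75; W sinα = -8.1
Slice 2: Δl = 2.5/cos2.2° = 2.502 m; N'_2 = 139·cos2.2° − 21·2.502 = 86.4; c'Δl = 34.03; W sinα = 5.3
Slice 3: Δl = 2.7/cos13.1° = 2.772 m; N'_3 = 208·cos13.1° − 19·2.772 = 149.9; c'Δl = 37.70; W sinα = 47.1
Slice 4: Δl = 2.1/cos23.7° = 2.293 m; N'_4 = 127·cos23.7° − 14·2.293 = 84.2; c'Δl = 31.19; W sinα = 51.0
Slice 5: Δl = 1.7/cos32.7° = 2.020 m; N'_5 = 67·cos32.7° − 8·2.020 = 40.2; c'Δl = 27.47; W sinα = 36.2
Slice 6: Δl = 1.5/cos41.0° = 1.988 m; N'_6 = 22·cos41.0° − 0·1.988 = 16.6; c'Δl = 27.03; W sinα = 14.4
Σc'Δl = 193.2 kN/m; ΣN' = 402.8 kN/m; ΣW sinα = 146.0 kN/m
Resisting = 193.2 + 402.8·tan20.8° = 193.2 + 153.0 = 346.2 kN/m
FS = 346.2 / 146.0 = 2.371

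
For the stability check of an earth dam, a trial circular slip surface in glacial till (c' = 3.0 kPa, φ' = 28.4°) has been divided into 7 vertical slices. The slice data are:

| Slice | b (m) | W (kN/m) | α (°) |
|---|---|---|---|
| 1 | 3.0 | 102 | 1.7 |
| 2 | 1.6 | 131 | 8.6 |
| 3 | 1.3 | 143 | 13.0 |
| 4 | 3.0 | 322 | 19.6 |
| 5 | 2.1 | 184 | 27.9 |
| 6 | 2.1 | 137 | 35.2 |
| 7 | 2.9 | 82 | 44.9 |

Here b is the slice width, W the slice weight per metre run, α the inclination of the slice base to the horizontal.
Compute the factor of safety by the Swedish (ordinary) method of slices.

FS = 1.55

Ordinary method of slices: FS = Σ[c'·Δl_i + (W_i cosα_i)·tanφ'] / Σ W_i sinα_i, with Δl_i = b_i / cosα_i.
Slice 1: Δl = 3.0/cos1.7° = 3.001 m; N'_1 = 102·cos1.7° = 102.0; c'Δl = 9.00; W sinα = 3.0
Slice 2: Δl = 1.6/cos8.6° = 1.618 m; N'_2 = 131·cos8.6° = 129.5; c'Δl = 4.85; W sinα = 19.6
Slice 3: Δl = 1.3/cos13.0° = 1.334 m; N'_3 = 143·cos13.0° = 139.3; c'Δl = 4.00; W sinα = 32.2
Slice 4: Δl = 3.0/cos19.6° = 3.185 m; N'_4 = 322·cos19.6° = 303.3; c'Δl = 9.55; W sinα = 108.0
Slice 5: Δl = 2.1/cos27.9° = 2.376 m; N'_5 = 184·cos27.9° = 162.6; c'Δl = 7.13; W sinα = 86.1
Slice 6: Δl = 2.1/cos35.2° = 2.570 m; N'_6 = 137·cos35.2° = 111.9; c'Δl = 7.71; W sinα = 79.0
Slice 7: Δl = 2.9/cos44.9° = 4.094 m; N'_7 = 82·cos44.9° = 58.1; c'Δl = 12.28; W sinα = 57.9
Σc'Δl = 54.5 kN/m; ΣN' = 1006.8 kN/m; ΣW sinα = 385.8 kN/m
Resisting = 54.5 + 1006.8·tan28.4° = 54.5 + 544.4 = 598.9 kN/m
FS = 598.9 / 385.8 = 1.553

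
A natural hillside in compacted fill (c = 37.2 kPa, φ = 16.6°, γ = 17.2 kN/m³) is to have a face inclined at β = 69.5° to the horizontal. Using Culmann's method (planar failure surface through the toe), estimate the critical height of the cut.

Culmann's analysis gives the critical failure plane at α_cr = (β + φ)/2 = (69.5 + 16.6)/2 = 43.0°, and the critical height
H_c = (4c/γ) · sinβ cosφ / [1 − cos(β − φ)]
    = (4·37.2/17.2) · sin69.5°·cos16.6° / [1 − cos(52.9°)]
    = 8.651 · 0.9367·0.9583 / [1 − 0.6032]
    = 8.651 · 0.8976 / 0.3968
    = 19.57 m

H_c = 19.57 m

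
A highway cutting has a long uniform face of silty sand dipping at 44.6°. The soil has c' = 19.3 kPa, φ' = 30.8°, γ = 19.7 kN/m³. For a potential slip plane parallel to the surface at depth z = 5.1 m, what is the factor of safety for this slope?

For an infinite slope with a slip plane parallel to the surface (no pore pressure): FS = [c' + γz cos²β tanφ'] / [γz sinβ cosβ].
γz = 19.7·5.1 = 100.47 kN/m²
Numerator = 19.3 + 100.47·cos²44.6°·tan30.8° = 19.3 + 100.47·0.5070·0.5961 = 49.664 kPa
Denominator = 100.47·sin44.6°·cos44.6° = 100.47·0.7022·0.7120 = 50.230 kPa
FS = 49.664 / 50.230 = 0.989

FS = 0.99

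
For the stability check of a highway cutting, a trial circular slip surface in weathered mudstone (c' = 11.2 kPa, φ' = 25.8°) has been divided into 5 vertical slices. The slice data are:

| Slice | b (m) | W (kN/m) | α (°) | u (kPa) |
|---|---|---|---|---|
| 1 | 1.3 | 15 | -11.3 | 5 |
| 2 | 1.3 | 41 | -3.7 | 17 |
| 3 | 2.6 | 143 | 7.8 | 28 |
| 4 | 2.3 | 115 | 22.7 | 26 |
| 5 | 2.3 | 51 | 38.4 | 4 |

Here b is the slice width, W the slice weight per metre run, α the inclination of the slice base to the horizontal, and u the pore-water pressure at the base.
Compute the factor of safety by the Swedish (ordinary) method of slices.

FS = 2.22

Ordinary method of slices: FS = Σ[c'·Δl_i + (W_i cosα_i − u_i·Δl_i)·tanφ'] / Σ W_i sinα_i, with Δl_i = b_i / cosα_i.
Slice 1: Δl = 1.3/cos(-11.3°) = 1.326 m; N'_1 = 15·cos(-11.3°) − 5·1.326 = 8.1; c'Δl = 14.85; W sinα = -2.9
Slice 2: Δl = 1.3/cos(-3.7°) = 1.303 m; N'_2 = 41·cos(-3.7°) − 17·1.303 = 18.8; c'Δl = 14.59; W sinα = -2.6
Slice 3: Δl = 2.6/cos7.8° = 2.624 m; N'_3 = 143·cos7.8° − 28·2.624 = 68.2; c'Δl = 29.39; W sinα = 19.4
Slice 4: Δl = 2.3/cos22.7° = 2.493 m; N'_4 = 115·cos22.7° − 26·2.493 = 41.3; c'Δl = 27.92; W sinα = 44.4
Slice 5: Δl = 2.3/cos38.4° = 2.935 m; N'_5 = 51·cos38.4° − 4·2.935 = 28.2; c'Δl = 32.87; W sinα = 31.7
Σc'Δl = 119.6 kN/m; ΣN' = 164.5 kN/m; ΣW sinα = 89.9 kN/m
Resisting = 119.6 + 164.5·tan25.8° = 119.6 + 79.5 = 199.2 kN/m
FS = 199.2 / 89.9 = 2.216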